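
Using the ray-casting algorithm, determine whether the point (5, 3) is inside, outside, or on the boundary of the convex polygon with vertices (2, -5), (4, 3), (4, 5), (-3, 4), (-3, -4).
The point (5, 3) lies strictly outside the polygon

Cast a horizontal ray to the right from the query point and count how many polygon edges it crosses (each edge strictly once or zero times, handled with the usual half-open convention). 
Parity of crossings → even ⇒ outside.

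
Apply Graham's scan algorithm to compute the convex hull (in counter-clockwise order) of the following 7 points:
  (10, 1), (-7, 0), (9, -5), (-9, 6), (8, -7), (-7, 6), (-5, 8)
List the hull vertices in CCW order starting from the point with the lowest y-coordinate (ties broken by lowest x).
Hull (CCW) = [(8, -7), (9, -5), (10, 1), (-5, 8), (-9, 6), (-7, 0)]

Graham scan procedure:
  1. Find the pivot p₀ = point with lowest y (tie → lowest x): (8, -7).
  2. Sort the remaining points by polar angle around p₀.
  3. Walk through sorted points, maintaining a stack; pop the top while the last three entries make a non-left turn (cross product ≤ 0).
  4. Final stack is the convex hull in CCW order: (8, -7), (9, -5), (10, 1), (-5, 8), (-9, 6), (-7, 0).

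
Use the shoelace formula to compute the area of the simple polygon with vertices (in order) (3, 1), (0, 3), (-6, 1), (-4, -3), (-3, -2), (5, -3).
Area = 81/2

Shoelace formula: Area = (1/2) |Σ_i (x_i · y_{i+1} − x_{i+1} · y_i)| (indices mod n). Compute each cross term:
  (3)(3) − (0)(1) = 9
  (0)(1) − (-6)(3) = 18
  (-6)(-3) − (-4)(1) = 22
  (-4)(-2) − (-3)(-3) = -1
  (-3)(-3) − (5)(-2) = 19
  (5)(1) − (3)(-3) = 14
Sum = 81, so (signed) Area = 81/2 = 81/2, |Area| = 81/2.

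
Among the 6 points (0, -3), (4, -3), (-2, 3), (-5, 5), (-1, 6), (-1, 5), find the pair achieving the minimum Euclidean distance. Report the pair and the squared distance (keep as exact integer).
Pair = ((-1, 6), (-1, 5)); squared distance = 1

Compute all C(6, 2) = 15 pairwise squared distances (x_i − x_j)² + (y_i − y_j)². The minimum is 1, attained by the pair ((-1, 6), (-1, 5)).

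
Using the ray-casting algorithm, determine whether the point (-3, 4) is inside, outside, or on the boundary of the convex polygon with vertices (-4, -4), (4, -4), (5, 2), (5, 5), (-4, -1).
The point (-3, 4) lies strictly outside the polygon

Cast a horizontal ray to the right from the query point and count how many polygon edges it crosses (each edge strictly once or zero times, handled with the usual half-open convention). 
Parity of crossings → even ⇒ outside.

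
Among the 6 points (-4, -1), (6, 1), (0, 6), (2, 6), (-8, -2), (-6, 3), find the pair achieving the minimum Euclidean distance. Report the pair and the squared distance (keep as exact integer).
Pair = ((0, 6), (2, 6)); squared distance = 4

Compute all C(6, 2) = 15 pairwise squared distances (x_i − x_j)² + (y_i − y_j)². The minimum is 4, attained by the pair ((0, 6), (2, 6)).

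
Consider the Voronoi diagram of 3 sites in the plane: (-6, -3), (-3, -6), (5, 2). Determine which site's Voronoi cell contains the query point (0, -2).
Nearest site = (-3, -6)

The Voronoi cell of site s contains exactly those query points closer to s than to any other site. Compute squared distances from q = (0, -2) to each site:
  (-3 − 0)² + (-6 − -2)² = 25
  (-6 − 0)² + (-3 − -2)² = 37
  (5 − 0)² + (2 − -2)² = 41
Minimum is attained by (-3, -6), so q lies in its Voronoi cell.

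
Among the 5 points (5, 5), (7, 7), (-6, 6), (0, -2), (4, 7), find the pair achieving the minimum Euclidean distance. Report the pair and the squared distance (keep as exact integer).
Pair = ((5, 5), (4, 7)); squared distance = 5

Compute all C(5, 2) = 10 pairwise squared distances (x_i − x_j)² + (y_i − y_j)². The minimum is 5, attained by the pair ((5, 5), (4, 7)).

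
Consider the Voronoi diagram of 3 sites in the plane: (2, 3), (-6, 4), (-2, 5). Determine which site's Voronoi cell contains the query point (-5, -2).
Nearest site = (-6, 4)

The Voronoi cell of site s contains exactly those query points closer to s than to any other site. Compute squared distances from q = (-5, -2) to each site:
  (-6 − -5)² + (4 − -2)² = 37
  (-2 − -5)² + (5 − -2)² = 58
  (2 − -5)² + (3 − -2)² = 74
Minimum is attained by (-6, 4), so q lies in its Voronoi cell.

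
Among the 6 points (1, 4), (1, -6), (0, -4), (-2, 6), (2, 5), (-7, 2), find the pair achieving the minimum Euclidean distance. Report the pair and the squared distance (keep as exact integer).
Pair = ((1, 4), (2, 5)); squared distance = 2

Compute all C(6, 2) = 15 pairwise squared distances (x_i − x_j)² + (y_i − y_j)². The minimum is 2, attained by the pair ((1, 4), (2, 5)).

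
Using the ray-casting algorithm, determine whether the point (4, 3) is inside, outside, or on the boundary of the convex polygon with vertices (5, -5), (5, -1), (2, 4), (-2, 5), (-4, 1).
The point (4, 3) lies strictly outside the polygon

Cast a horizontal ray to the right from the query point and count how many polygon edges it crosses (each edge strictly once or zero times, handled with the usual half-open convention). 
Parity of crossings → even ⇒ outside.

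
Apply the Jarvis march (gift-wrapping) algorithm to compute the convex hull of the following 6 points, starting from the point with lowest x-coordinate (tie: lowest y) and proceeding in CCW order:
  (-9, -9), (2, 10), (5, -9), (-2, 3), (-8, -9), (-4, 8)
Hull (CCW) = [(-9, -9), (5, -9), (2, 10), (-4, 8)]

Jarvis march: at each step, from the current hull vertex p, select the next vertex q as the point such that every other point lies strictly to the left of (or on) the directed line p → q. (Equivalently: for every other point r, the cross product (q − p) × (r − p) ≥ 0.)
Starting point (lowest x, tie lowest y): (-9, -9). Wrap until returning to start. Resulting hull: (-9, -9), (5, -9), (2, 10), (-4, 8).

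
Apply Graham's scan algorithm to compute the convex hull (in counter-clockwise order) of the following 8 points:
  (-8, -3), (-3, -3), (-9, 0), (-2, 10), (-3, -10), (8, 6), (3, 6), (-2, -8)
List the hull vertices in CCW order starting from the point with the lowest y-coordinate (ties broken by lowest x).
Hull (CCW) = [(-3, -10), (8, 6), (-2, 10), (-9, 0), (-8, -3)]

Graham scan procedure:
  1. Find the pivot p₀ = point with lowest y (tie → lowest x): (-3, -10).
  2. Sort the remaining points by polar angle around p₀.
  3. Walk through sorted points, maintaining a stack; pop the top while the last three entries make a non-left turn (cross product ≤ 0).
  4. Final stack is the convex hull in CCW order: (-3, -10), (8, 6), (-2, 10), (-9, 0), (-8, -3).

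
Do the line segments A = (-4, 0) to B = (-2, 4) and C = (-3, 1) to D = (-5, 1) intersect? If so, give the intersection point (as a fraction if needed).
Yes; intersection at (-7/2, 1) (t = 1/4 on AB, s = 1/4 on CD)

Parametrize AB as A + t(B − A) = (-4 + 2 t, 0 + 4 t) and CD as C + s(D − C) = (-3 + -2 s, 1 + 0 s). Solve the linear system for (t, s). Determinant = -8 ≠ 0, so a unique intersection of the containing lines exists. Solution: t = 1/4, s = 1/4 — both in [0, 1], so the segments cross. Intersection point: (-7/2, 1).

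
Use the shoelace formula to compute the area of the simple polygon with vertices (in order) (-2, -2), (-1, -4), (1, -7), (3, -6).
Area = 7

Shoelace formula: Area = (1/2) |Σ_i (x_i · y_{i+1} − x_{i+1} · y_i)| (indices mod n). Compute each cross term:
  (-2)(-4) − (-1)(-2) = 6
  (-1)(-7) − (1)(-4) = 11
  (1)(-6) − (3)(-7) = 15
  (3)(-2) − (-2)(-6) = -18
Sum = 14, so (signed) Area = 14/2 = 7, |Area| = 7.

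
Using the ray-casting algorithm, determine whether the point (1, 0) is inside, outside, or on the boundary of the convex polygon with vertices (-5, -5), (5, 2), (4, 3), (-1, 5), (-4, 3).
The point (1, 0) lies strictly inside the polygon

Cast a horizontal ray to the right from the query point and count how many polygon edges it crosses (each edge strictly once or zero times, handled with the usual half-open convention). 
Parity of crossings → odd ⇒ inside.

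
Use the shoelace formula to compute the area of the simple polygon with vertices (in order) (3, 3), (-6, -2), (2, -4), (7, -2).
Area = 91/2

Shoelace formula: Area = (1/2) |Σ_i (x_i · y_{i+1} − x_{i+1} · y_i)| (indices mod n). Compute each cross term:
  (3)(-2) − (-6)(3) = 12
  (-6)(-4) − (2)(-2) = 28
  (2)(-2) − (7)(-4) = 24
  (7)(3) − (3)(-2) = 27
Sum = 91, so (signed) Area = 91/2 = 91/2, |Area| = 91/2.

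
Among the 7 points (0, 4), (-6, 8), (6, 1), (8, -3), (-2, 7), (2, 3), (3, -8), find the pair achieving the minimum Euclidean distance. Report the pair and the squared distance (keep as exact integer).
Pair = ((0, 4), (2, 3)); squared distance = 5

Compute all C(7, 2) = 21 pairwise squared distances (x_i − x_j)² + (y_i − y_j)². The minimum is 5, attained by the pair ((0, 4), (2, 3)).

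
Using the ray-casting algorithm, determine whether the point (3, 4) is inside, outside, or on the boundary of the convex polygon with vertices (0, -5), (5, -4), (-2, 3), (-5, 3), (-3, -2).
The point (3, 4) lies strictly outside the polygon

Cast a horizontal ray to the right from the query point and count how many polygon edges it crosses (each edge strictly once or zero times, handled with the usual half-open convention). 
Parity of crossings → even ⇒ outside.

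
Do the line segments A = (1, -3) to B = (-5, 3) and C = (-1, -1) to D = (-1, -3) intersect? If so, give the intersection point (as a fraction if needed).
Yes; intersection at (-1, -1) (t = 1/3 on AB, s = 0 on CD)

Parametrize AB as A + t(B − A) = (1 + -6 t, -3 + 6 t) and CD as C + s(D − C) = (-1 + 0 s, -1 + -2 s). Solve the linear system for (t, s). Determinant = -12 ≠ 0, so a unique intersection of the containing lines exists. Solution: t = 1/3, s = 0 — both in [0, 1], so the segments cross. Intersection point: (-1, -1).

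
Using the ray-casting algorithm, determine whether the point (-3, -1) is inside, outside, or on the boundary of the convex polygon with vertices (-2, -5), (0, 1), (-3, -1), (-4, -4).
The point (-3, -1) lies on the polygon boundary

Boundary check: the query satisfies the collinearity and bounding-box conditions for some polygon edge, so it lies exactly on the boundary.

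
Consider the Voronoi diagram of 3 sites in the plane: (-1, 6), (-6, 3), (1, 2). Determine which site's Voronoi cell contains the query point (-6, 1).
Nearest site = (-6, 3)

The Voronoi cell of site s contains exactly those query points closer to s than to any other site. Compute squared distances from q = (-6, 1) to each site:
  (-6 − -6)² + (3 − 1)² = 4
  (-1 − -6)² + (6 − 1)² = 50
  (1 − -6)² + (2 − 1)² = 50
Minimum is attained by (-6, 3), so q lies in its Voronoi cell.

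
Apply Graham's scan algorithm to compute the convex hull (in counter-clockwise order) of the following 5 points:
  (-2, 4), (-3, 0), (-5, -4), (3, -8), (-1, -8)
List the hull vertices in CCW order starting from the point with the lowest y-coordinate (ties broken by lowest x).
Hull (CCW) = [(-1, -8), (3, -8), (-2, 4), (-5, -4)]

Graham scan procedure:
  1. Find the pivot p₀ = point with lowest y (tie → lowest x): (-1, -8).
  2. Sort the remaining points by polar angle around p₀.
  3. Walk through sorted points, maintaining a stack; pop the top while the last three entries make a non-left turn (cross product ≤ 0).
  4. Final stack is the convex hull in CCW order: (-1, -8), (3, -8), (-2, 4), (-5, -4).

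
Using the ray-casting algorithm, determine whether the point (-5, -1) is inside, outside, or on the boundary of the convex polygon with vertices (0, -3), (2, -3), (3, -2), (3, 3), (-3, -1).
The point (-5, -1) lies strictly outside the polygon

Cast a horizontal ray to the right from the query point and count how many polygon edges it crosses (each edge strictly once or zero times, handled with the usual half-open convention). 
Parity of crossings → even ⇒ outside.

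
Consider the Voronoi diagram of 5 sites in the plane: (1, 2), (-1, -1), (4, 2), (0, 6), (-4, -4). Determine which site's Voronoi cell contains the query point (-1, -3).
Nearest site = (-1, -1)

The Voronoi cell of site s contains exactly those query points closer to s than to any other site. Compute squared distances from q = (-1, -3) to each site:
  (-1 − -1)² + (-1 − -3)² = 4
  (-4 − -1)² + (-4 − -3)² = 10
  (1 − -1)² + (2 − -3)² = 29
  (4 − -1)² + (2 − -3)² = 50
  (0 − -1)² + (6 − -3)² = 82
Minimum is attained by (-1, -1), so q lies in its Voronoi cell.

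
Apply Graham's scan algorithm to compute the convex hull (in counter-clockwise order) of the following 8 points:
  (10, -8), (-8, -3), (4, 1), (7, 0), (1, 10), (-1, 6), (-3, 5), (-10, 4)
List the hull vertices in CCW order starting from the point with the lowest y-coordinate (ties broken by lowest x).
Hull (CCW) = [(10, -8), (7, 0), (1, 10), (-10, 4), (-8, -3)]

Graham scan procedure:
  1. Find the pivot p₀ = point with lowest y (tie → lowest x): (10, -8).
  2. Sort the remaining points by polar angle around p₀.
  3. Walk through sorted points, maintaining a stack; pop the top while the last three entries make a non-left turn (cross product ≤ 0).
  4. Final stack is the convex hull in CCW order: (10, -8), (7, 0), (1, 10), (-10, 4), (-8, -3).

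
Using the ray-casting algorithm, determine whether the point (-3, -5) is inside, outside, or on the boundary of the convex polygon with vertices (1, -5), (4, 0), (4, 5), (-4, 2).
The point (-3, -5) lies strictly outside the polygon

Cast a horizontal ray to the right from the query point and count how many polygon edges it crosses (each edge strictly once or zero times, handled with the usual half-open convention). 
Parity of crossings → even ⇒ outside.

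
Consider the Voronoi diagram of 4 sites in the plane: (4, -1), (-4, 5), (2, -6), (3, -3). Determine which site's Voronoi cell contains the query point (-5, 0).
Nearest site = (-4, 5)

The Voronoi cell of site s contains exactly those query points closer to s than to any other site. Compute squared distances from q = (-5, 0) to each site:
  (-4 − -5)² + (5 − 0)² = 26
  (3 − -5)² + (-3 − 0)² = 73
  (4 − -5)² + (-1 − 0)² = 82
  (2 − -5)² + (-6 − 0)² = 85
Minimum is attained by (-4, 5), so q lies in its Voronoi cell.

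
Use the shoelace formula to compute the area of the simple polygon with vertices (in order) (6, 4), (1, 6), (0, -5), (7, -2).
Area = 51

Shoelace formula: Area = (1/2) |Σ_i (x_i · y_{i+1} − x_{i+1} · y_i)| (indices mod n). Compute each cross term:
  (6)(6) − (1)(4) = 32
  (1)(-5) − (0)(6) = -5
  (0)(-2) − (7)(-5) = 35
  (7)(4) − (6)(-2) = 40
Sum = 102, so (signed) Area = 102/2 = 51, |Area| = 51.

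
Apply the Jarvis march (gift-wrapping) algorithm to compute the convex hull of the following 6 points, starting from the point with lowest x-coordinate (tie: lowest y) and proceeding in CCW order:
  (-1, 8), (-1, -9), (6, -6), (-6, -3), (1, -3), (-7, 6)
Hull (CCW) = [(-7, 6), (-6, -3), (-1, -9), (6, -6), (-1, 8)]

Jarvis march: at each step, from the current hull vertex p, select the next vertex q as the point such that every other point lies strictly to the left of (or on) the directed line p → q. (Equivalently: for every other point r, the cross product (q − p) × (r − p) ≥ 0.)
Starting point (lowest x, tie lowest y): (-7, 6). Wrap until returning to start. Resulting hull: (-7, 6), (-6, -3), (-1, -9), (6, -6), (-1, 8).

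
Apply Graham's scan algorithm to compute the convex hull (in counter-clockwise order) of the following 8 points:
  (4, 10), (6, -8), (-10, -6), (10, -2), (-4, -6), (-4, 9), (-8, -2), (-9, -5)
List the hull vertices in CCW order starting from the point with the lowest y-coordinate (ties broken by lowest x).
Hull (CCW) = [(6, -8), (10, -2), (4, 10), (-4, 9), (-10, -6)]

Graham scan procedure:
  1. Find the pivot p₀ = point with lowest y (tie → lowest x): (6, -8).
  2. Sort the remaining points by polar angle around p₀.
  3. Walk through sorted points, maintaining a stack; pop the top while the last three entries make a non-left turn (cross product ≤ 0).
  4. Final stack is the convex hull in CCW order: (6, -8), (10, -2), (4, 10), (-4, 9), (-10, -6).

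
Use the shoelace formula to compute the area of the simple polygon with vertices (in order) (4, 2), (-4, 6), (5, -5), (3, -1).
Area = 21

Shoelace formula: Area = (1/2) |Σ_i (x_i · y_{i+1} − x_{i+1} · y_i)| (indices mod n). Compute each cross term:
  (4)(6) − (-4)(2) = 32
  (-4)(-5) − (5)(6) = -10
  (5)(-1) − (3)(-5) = 10
  (3)(2) − (4)(-1) = 10
Sum = 42, so (signed) Area = 42/2 = 21, |Area| = 21.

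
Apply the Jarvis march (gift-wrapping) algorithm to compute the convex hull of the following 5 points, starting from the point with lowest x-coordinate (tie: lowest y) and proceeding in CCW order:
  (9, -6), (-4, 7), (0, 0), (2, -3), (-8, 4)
Hull (CCW) = [(-8, 4), (2, -3), (9, -6), (-4, 7)]

Jarvis march: at each step, from the current hull vertex p, select the next vertex q as the point such that every other point lies strictly to the left of (or on) the directed line p → q. (Equivalently: for every other point r, the cross product (q − p) × (r − p) ≥ 0.)
Starting point (lowest x, tie lowest y): (-8, 4). Wrap until returning to start. Resulting hull: (-8, 4), (2, -3), (9, -6), (-4, 7).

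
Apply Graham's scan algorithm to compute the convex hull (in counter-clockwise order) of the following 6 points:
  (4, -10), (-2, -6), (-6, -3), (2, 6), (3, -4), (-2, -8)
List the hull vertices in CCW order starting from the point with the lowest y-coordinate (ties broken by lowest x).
Hull (CCW) = [(4, -10), (2, 6), (-6, -3), (-2, -8)]

Graham scan procedure:
  1. Find the pivot p₀ = point with lowest y (tie → lowest x): (4, -10).
  2. Sort the remaining points by polar angle around p₀.
  3. Walk through sorted points, maintaining a stack; pop the top while the last three entries make a non-left turn (cross product ≤ 0).
  4. Final stack is the convex hull in CCW order: (4, -10), (2, 6), (-6, -3), (-2, -8).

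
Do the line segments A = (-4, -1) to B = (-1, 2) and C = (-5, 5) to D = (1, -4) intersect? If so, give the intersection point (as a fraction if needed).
Yes; intersection at (-11/5, 4/5) (t = 3/5 on AB, s = 7/15 on CD)

Parametrize AB as A + t(B − A) = (-4 + 3 t, -1 + 3 t) and CD as C + s(D − C) = (-5 + 6 s, 5 + -9 s). Solve the linear system for (t, s). Determinant = 45 ≠ 0, so a unique intersection of the containing lines exists. Solution: t = 3/5, s = 7/15 — both in [0, 1], so the segments cross. Intersection point: (-11/5, 4/5).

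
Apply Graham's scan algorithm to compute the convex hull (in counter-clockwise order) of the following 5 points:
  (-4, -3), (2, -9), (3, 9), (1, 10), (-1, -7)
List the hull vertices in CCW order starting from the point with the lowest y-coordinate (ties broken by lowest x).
Hull (CCW) = [(2, -9), (3, 9), (1, 10), (-4, -3), (-1, -7)]

Graham scan procedure:
  1. Find the pivot p₀ = point with lowest y (tie → lowest x): (2, -9).
  2. Sort the remaining points by polar angle around p₀.
  3. Walk through sorted points, maintaining a stack; pop the top while the last three entries make a non-left turn (cross product ≤ 0).
  4. Final stack is the convex hull in CCW order: (2, -9), (3, 9), (1, 10), (-4, -3), (-1, -7).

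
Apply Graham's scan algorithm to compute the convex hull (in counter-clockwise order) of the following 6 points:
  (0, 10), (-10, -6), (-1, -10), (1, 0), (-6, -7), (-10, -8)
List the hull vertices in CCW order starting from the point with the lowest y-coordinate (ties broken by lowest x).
Hull (CCW) = [(-1, -10), (1, 0), (0, 10), (-10, -6), (-10, -8)]

Graham scan procedure:
  1. Find the pivot p₀ = point with lowest y (tie → lowest x): (-1, -10).
  2. Sort the remaining points by polar angle around p₀.
  3. Walk through sorted points, maintaining a stack; pop the top while the last three entries make a non-left turn (cross product ≤ 0).
  4. Final stack is the convex hull in CCW order: (-1, -10), (1, 0), (0, 10), (-10, -6), (-10, -8).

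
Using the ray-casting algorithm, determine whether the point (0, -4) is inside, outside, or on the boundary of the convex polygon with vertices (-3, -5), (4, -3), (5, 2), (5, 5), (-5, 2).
The point (0, -4) lies strictly inside the polygon

Cast a horizontal ray to the right from the query point and count how many polygon edges it crosses (each edge strictly once or zero times, handled with the usual half-open convention). 
Parity of crossings → odd ⇒ inside.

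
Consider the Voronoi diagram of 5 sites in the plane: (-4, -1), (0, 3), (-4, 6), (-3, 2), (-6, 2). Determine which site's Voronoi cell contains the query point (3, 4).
Nearest site = (0, 3)

The Voronoi cell of site s contains exactly those query points closer to s than to any other site. Compute squared distances from q = (3, 4) to each site:
  (0 − 3)² + (3 − 4)² = 10
  (-3 − 3)² + (2 − 4)² = 40
  (-4 − 3)² + (6 − 4)² = 53
  (-4 − 3)² + (-1 − 4)² = 74
  (-6 − 3)² + (2 − 4)² = 85
Minimum is attained by (0, 3), so q lies in its Voronoi cell.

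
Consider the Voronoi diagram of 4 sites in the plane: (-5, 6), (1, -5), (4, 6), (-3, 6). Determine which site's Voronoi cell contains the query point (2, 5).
Nearest site = (4, 6)

The Voronoi cell of site s contains exactly those query points closer to s than to any other site. Compute squared distances from q = (2, 5) to each site:
  (4 − 2)² + (6 − 5)² = 5
  (-3 − 2)² + (6 − 5)² = 26
  (-5 − 2)² + (6 − 5)² = 50
  (1 − 2)² + (-5 − 5)² = 101
Minimum is attained by (4, 6), so q lies in its Voronoi cell.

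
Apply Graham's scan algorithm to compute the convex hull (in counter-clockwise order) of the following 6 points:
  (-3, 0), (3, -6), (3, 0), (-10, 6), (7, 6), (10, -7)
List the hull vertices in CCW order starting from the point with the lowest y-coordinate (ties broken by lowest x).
Hull (CCW) = [(10, -7), (7, 6), (-10, 6), (3, -6)]

Graham scan procedure:
  1. Find the pivot p₀ = point with lowest y (tie → lowest x): (10, -7).
  2. Sort the remaining points by polar angle around p₀.
  3. Walk through sorted points, maintaining a stack; pop the top while the last three entries make a non-left turn (cross product ≤ 0).
  4. Final stack is the convex hull in CCW order: (10, -7), (7, 6), (-10, 6), (3, -6).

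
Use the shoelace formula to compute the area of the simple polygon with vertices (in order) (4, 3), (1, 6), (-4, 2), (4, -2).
Area = 67/2

Shoelace formula: Area = (1/2) |Σ_i (x_i · y_{i+1} − x_{i+1} · y_i)| (indices mod n). Compute each cross term:
  (4)(6) − (1)(3) = 21
  (1)(2) − (-4)(6) = 26
  (-4)(-2) − (4)(2) = 0
  (4)(3) − (4)(-2) = 20
Sum = 67, so (signed) Area = 67/2 = 67/2, |Area| = 67/2.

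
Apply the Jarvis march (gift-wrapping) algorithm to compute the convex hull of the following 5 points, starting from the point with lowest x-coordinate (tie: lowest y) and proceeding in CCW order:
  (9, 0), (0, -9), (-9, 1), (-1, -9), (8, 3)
Hull (CCW) = [(-9, 1), (-1, -9), (0, -9), (9, 0), (8, 3)]

Jarvis march: at each step, from the current hull vertex p, select the next vertex q as the point such that every other point lies strictly to the left of (or on) the directed line p → q. (Equivalently: for every other point r, the cross product (q − p) × (r − p) ≥ 0.)
Starting point (lowest x, tie lowest y): (-9, 1). Wrap until returning to start. Resulting hull: (-9, 1), (-1, -9), (0, -9), (9, 0), (8, 3).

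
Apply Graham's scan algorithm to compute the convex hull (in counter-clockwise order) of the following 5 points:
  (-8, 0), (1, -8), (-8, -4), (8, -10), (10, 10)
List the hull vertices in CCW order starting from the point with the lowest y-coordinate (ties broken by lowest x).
Hull (CCW) = [(8, -10), (10, 10), (-8, 0), (-8, -4), (1, -8)]

Graham scan procedure:
  1. Find the pivot p₀ = point with lowest y (tie → lowest x): (8, -10).
  2. Sort the remaining points by polar angle around p₀.
  3. Walk through sorted points, maintaining a stack; pop the top while the last three entries make a non-left turn (cross product ≤ 0).
  4. Final stack is the convex hull in CCW order: (8, -10), (10, 10), (-8, 0), (-8, -4), (1, -8).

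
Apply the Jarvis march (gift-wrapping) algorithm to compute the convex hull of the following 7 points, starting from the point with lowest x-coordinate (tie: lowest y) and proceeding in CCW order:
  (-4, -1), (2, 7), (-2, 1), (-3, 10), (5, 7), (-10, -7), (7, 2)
Hull (CCW) = [(-10, -7), (7, 2), (5, 7), (-3, 10)]

Jarvis march: at each step, from the current hull vertex p, select the next vertex q as the point such that every other point lies strictly to the left of (or on) the directed line p → q. (Equivalently: for every other point r, the cross product (q − p) × (r − p) ≥ 0.)
Starting point (lowest x, tie lowest y): (-10, -7). Wrap until returning to start. Resulting hull: (-10, -7), (7, 2), (5, 7), (-3, 10).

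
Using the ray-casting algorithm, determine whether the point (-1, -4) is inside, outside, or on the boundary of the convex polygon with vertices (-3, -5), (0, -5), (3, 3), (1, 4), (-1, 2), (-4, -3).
The point (-1, -4) lies strictly inside the polygon

Cast a horizontal ray to the right from the query point and count how many polygon edges it crosses (each edge strictly once or zero times, handled with the usual half-open convention). 
Parity of crossings → odd ⇒ inside.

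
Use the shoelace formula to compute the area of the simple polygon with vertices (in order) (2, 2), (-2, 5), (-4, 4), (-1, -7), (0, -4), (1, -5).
Area = 39

Shoelace formula: Area = (1/2) |Σ_i (x_i · y_{i+1} − x_{i+1} · y_i)| (indices mod n). Compute each cross term:
  (2)(5) − (-2)(2) = 14
  (-2)(4) − (-4)(5) = 12
  (-4)(-7) − (-1)(4) = 32
  (-1)(-4) − (0)(-7) = 4
  (0)(-5) − (1)(-4) = 4
  (1)(2) − (2)(-5) = 12
Sum = 78, so (signed) Area = 78/2 = 39, |Area| = 39.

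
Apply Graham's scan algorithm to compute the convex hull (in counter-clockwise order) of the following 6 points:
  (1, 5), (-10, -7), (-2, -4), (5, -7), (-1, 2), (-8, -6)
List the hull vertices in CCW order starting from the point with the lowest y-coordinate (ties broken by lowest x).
Hull (CCW) = [(-10, -7), (5, -7), (1, 5)]

Graham scan procedure:
  1. Find the pivot p₀ = point with lowest y (tie → lowest x): (-10, -7).
  2. Sort the remaining points by polar angle around p₀.
  3. Walk through sorted points, maintaining a stack; pop the top while the last three entries make a non-left turn (cross product ≤ 0).
  4. Final stack is the convex hull in CCW order: (-10, -7), (5, -7), (1, 5).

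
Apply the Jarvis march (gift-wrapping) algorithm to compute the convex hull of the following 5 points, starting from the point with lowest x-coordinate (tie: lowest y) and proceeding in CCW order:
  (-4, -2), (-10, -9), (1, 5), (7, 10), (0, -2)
Hull (CCW) = [(-10, -9), (0, -2), (7, 10), (1, 5)]

Jarvis march: at each step, from the current hull vertex p, select the next vertex q as the point such that every other point lies strictly to the left of (or on) the directed line p → q. (Equivalently: for every other point r, the cross product (q − p) × (r − p) ≥ 0.)
Starting point (lowest x, tie lowest y): (-10, -9). Wrap until returning to start. Resulting hull: (-10, -9), (0, -2), (7, 10), (1, 5).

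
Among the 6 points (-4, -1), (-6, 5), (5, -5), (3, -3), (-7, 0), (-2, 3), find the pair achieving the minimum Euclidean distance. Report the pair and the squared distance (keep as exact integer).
Pair = ((5, -5), (3, -3)); squared distance = 8

Compute all C(6, 2) = 15 pairwise squared distances (x_i − x_j)² + (y_i − y_j)². The minimum is 8, attained by the pair ((5, -5), (3, -3)).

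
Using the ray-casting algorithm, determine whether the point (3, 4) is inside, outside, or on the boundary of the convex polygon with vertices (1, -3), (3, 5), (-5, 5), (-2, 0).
The point (3, 4) lies strictly outside the polygon

Cast a horizontal ray to the right from the query point and count how many polygon edges it crosses (each edge strictly once or zero times, handled with the usual half-open convention). 
Parity of crossings → even ⇒ outside.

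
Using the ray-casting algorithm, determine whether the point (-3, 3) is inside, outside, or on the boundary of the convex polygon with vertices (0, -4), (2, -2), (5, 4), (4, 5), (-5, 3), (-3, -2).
The point (-3, 3) lies strictly inside the polygon

Cast a horizontal ray to the right from the query point and count how many polygon edges it crosses (each edge strictly once or zero times, handled with the usual half-open convention). 
Parity of crossings → odd ⇒ inside.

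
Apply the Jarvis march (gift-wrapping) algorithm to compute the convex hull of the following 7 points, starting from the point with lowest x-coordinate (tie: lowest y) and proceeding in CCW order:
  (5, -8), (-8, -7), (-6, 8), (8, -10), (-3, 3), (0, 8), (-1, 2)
Hull (CCW) = [(-8, -7), (8, -10), (0, 8), (-6, 8)]

Jarvis march: at each step, from the current hull vertex p, select the next vertex q as the point such that every other point lies strictly to the left of (or on) the directed line p → q. (Equivalently: for every other point r, the cross product (q − p) × (r − p) ≥ 0.)
Starting point (lowest x, tie lowest y): (-8, -7). Wrap until returning to start. Resulting hull: (-8, -7), (8, -10), (0, 8), (-6, 8).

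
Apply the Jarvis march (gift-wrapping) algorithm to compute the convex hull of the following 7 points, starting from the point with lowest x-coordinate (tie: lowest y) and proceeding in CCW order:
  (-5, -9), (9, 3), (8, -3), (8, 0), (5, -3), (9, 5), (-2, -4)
Hull (CCW) = [(-5, -9), (8, -3), (9, 3), (9, 5), (-2, -4)]

Jarvis march: at each step, from the current hull vertex p, select the next vertex q as the point such that every other point lies strictly to the left of (or on) the directed line p → q. (Equivalently: for every other point r, the cross product (q − p) × (r − p) ≥ 0.)
Starting point (lowest x, tie lowest y): (-5, -9). Wrap until returning to start. Resulting hull: (-5, -9), (8, -3), (9, 3), (9, 5), (-2, -4).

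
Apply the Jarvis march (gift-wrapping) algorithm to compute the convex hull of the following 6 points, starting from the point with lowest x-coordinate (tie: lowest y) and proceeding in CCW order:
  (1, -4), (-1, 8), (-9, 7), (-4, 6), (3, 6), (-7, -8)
Hull (CCW) = [(-9, 7), (-7, -8), (1, -4), (3, 6), (-1, 8)]

Jarvis march: at each step, from the current hull vertex p, select the next vertex q as the point such that every other point lies strictly to the left of (or on) the directed line p → q. (Equivalently: for every other point r, the cross product (q − p) × (r − p) ≥ 0.)
Starting point (lowest x, tie lowest y): (-9, 7). Wrap until returning to start. Resulting hull: (-9, 7), (-7, -8), (1, -4), (3, 6), (-1, 8).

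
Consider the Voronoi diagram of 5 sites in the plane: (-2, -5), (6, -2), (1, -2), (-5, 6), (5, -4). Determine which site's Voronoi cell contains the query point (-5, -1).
Nearest site = (-2, -5)

The Voronoi cell of site s contains exactly those query points closer to s than to any other site. Compute squared distances from q = (-5, -1) to each site:
  (-2 − -5)² + (-5 − -1)² = 25
  (1 − -5)² + (-2 − -1)² = 37
  (-5 − -5)² + (6 − -1)² = 49
  (5 − -5)² + (-4 − -1)² = 109
  (6 − -5)² + (-2 − -1)² = 122
Minimum is attained by (-2, -5), so q lies in its Voronoi cell.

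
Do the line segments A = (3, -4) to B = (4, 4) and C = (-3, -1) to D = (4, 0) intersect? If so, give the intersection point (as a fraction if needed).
Yes; intersection at (192/55, -4/55) (t = 27/55 on AB, s = 51/55 on CD)

Parametrize AB as A + t(B − A) = (3 + 1 t, -4 + 8 t) and CD as C + s(D − C) = (-3 + 7 s, -1 + 1 s). Solve the linear system for (t, s). Determinant = 55 ≠ 0, so a unique intersection of the containing lines exists. Solution: t = 27/55, s = 51/55 — both in [0, 1], so the segments cross. Intersection point: (192/55, -4/55).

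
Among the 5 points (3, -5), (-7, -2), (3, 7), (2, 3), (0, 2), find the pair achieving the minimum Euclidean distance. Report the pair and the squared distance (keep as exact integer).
Pair = ((2, 3), (0, 2)); squared distance = 5

Compute all C(5, 2) = 10 pairwise squared distances (x_i − x_j)² + (y_i − y_j)². The minimum is 5, attained by the pair ((2, 3), (0, 2)).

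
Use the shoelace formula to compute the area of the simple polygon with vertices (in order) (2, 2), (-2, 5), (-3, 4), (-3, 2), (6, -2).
Area = 37/2

Shoelace formula: Area = (1/2) |Σ_i (x_i · y_{i+1} − x_{i+1} · y_i)| (indices mod n). Compute each cross term:
  (2)(5) − (-2)(2) = 14
  (-2)(4) − (-3)(5) = 7
  (-3)(2) − (-3)(4) = 6
  (-3)(-2) − (6)(2) = -6
  (6)(2) − (2)(-2) = 16
Sum = 37, so (signed) Area = 37/2 = 37/2, |Area| = 37/2.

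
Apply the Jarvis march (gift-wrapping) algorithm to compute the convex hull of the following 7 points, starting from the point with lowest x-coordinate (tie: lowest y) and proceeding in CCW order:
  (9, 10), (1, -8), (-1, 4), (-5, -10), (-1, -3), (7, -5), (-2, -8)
Hull (CCW) = [(-5, -10), (1, -8), (7, -5), (9, 10), (-1, 4)]

Jarvis march: at each step, from the current hull vertex p, select the next vertex q as the point such that every other point lies strictly to the left of (or on) the directed line p → q. (Equivalently: for every other point r, the cross product (q − p) × (r − p) ≥ 0.)
Starting point (lowest x, tie lowest y): (-5, -10). Wrap until returning to start. Resulting hull: (-5, -10), (1, -8), (7, -5), (9, 10), (-1, 4).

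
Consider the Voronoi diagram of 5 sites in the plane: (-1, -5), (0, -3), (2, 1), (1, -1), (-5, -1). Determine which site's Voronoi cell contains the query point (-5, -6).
Nearest site = (-1, -5)

The Voronoi cell of site s contains exactly those query points closer to s than to any other site. Compute squared distances from q = (-5, -6) to each site:
  (-1 − -5)² + (-5 − -6)² = 17
  (-5 − -5)² + (-1 − -6)² = 25
  (0 − -5)² + (-3 − -6)² = 34
  (1 − -5)² + (-1 − -6)² = 61
  (2 − -5)² + (1 − -6)² = 98
Minimum is attained by (-1, -5), so q lies in its Voronoi cell.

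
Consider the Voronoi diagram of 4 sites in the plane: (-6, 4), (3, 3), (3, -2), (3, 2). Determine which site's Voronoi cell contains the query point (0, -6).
Nearest site = (3, -2)

The Voronoi cell of site s contains exactly those query points closer to s than to any other site. Compute squared distances from q = (0, -6) to each site:
  (3 − 0)² + (-2 − -6)² = 25
  (3 − 0)² + (2 − -6)² = 73
  (3 − 0)² + (3 − -6)² = 90
  (-6 − 0)² + (4 − -6)² = 136
Minimum is attained by (3, -2), so q lies in its Voronoi cell.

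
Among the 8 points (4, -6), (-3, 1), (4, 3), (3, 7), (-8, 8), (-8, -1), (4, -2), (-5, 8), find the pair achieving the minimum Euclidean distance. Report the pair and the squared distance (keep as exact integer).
Pair = ((-8, 8), (-5, 8)); squared distance = 9

Compute all C(8, 2) = 28 pairwise squared distances (x_i − x_j)² + (y_i − y_j)². The minimum is 9, attained by the pair ((-8, 8), (-5, 8)).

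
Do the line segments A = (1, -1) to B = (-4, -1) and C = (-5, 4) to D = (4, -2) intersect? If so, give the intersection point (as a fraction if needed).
No (intersection of containing lines falls outside at least one segment)

Parametrize and solve: t = -3/10, s = 5/6. At least one of these is outside [0, 1], so the segments do not intersect.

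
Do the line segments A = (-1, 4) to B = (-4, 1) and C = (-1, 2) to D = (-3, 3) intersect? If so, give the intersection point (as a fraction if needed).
Yes; intersection at (-7/3, 8/3) (t = 4/9 on AB, s = 2/3 on CD)

Parametrize AB as A + t(B − A) = (-1 + -3 t, 4 + -3 t) and CD as C + s(D − C) = (-1 + -2 s, 2 + 1 s). Solve the linear system for (t, s). Determinant = 9 ≠ 0, so a unique intersection of the containing lines exists. Solution: t = 4/9, s = 2/3 — both in [0, 1], so the segments cross. Intersection point: (-7/3, 8/3).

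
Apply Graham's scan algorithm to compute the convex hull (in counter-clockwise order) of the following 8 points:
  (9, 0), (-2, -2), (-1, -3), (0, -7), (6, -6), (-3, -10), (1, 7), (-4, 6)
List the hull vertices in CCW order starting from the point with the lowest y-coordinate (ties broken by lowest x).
Hull (CCW) = [(-3, -10), (6, -6), (9, 0), (1, 7), (-4, 6)]

Graham scan procedure:
  1. Find the pivot p₀ = point with lowest y (tie → lowest x): (-3, -10).
  2. Sort the remaining points by polar angle around p₀.
  3. Walk through sorted points, maintaining a stack; pop the top while the last three entries make a non-left turn (cross product ≤ 0).
  4. Final stack is the convex hull in CCW order: (-3, -10), (6, -6), (9, 0), (1, 7), (-4, 6).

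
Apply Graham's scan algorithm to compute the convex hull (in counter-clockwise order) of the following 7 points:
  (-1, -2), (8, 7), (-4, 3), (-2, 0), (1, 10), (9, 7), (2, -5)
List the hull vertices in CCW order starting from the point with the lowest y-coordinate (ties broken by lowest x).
Hull (CCW) = [(2, -5), (9, 7), (1, 10), (-4, 3), (-1, -2)]

Graham scan procedure:
  1. Find the pivot p₀ = point with lowest y (tie → lowest x): (2, -5).
  2. Sort the remaining points by polar angle around p₀.
  3. Walk through sorted points, maintaining a stack; pop the top while the last three entries make a non-left turn (cross product ≤ 0).
  4. Final stack is the convex hull in CCW order: (2, -5), (9, 7), (1, 10), (-4, 3), (-1, -2).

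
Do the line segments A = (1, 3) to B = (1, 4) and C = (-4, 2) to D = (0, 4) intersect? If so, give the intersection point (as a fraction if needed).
No (intersection of containing lines falls outside at least one segment)

Parametrize and solve: t = 3/2, s = 5/4. At least one of these is outside [0, 1], so the segments do not intersect.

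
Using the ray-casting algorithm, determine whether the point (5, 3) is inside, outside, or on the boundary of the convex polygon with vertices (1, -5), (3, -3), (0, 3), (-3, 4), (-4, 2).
The point (5, 3) lies strictly outside the polygon

Cast a horizontal ray to the right from the query point and count how many polygon edges it crosses (each edge strictly once or zero times, handled with the usual half-open convention). 
Parity of crossings → even ⇒ outside.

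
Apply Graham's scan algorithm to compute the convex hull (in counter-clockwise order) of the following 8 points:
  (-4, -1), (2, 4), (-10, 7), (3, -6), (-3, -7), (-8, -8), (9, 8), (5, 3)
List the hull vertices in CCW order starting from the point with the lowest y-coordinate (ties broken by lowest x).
Hull (CCW) = [(-8, -8), (3, -6), (9, 8), (-10, 7)]

Graham scan procedure:
  1. Find the pivot p₀ = point with lowest y (tie → lowest x): (-8, -8).
  2. Sort the remaining points by polar angle around p₀.
  3. Walk through sorted points, maintaining a stack; pop the top while the last three entries make a non-left turn (cross product ≤ 0).
  4. Final stack is the convex hull in CCW order: (-8, -8), (3, -6), (9, 8), (-10, 7).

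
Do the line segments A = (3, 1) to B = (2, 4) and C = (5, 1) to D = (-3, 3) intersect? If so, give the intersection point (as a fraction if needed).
Yes; intersection at (31/11, 17/11) (t = 2/11 on AB, s = 3/11 on CD)

Parametrize AB as A + t(B − A) = (3 + -1 t, 1 + 3 t) and CD as C + s(D − C) = (5 + -8 s, 1 + 2 s). Solve the linear system for (t, s). Determinant = -22 ≠ 0, so a unique intersection of the containing lines exists. Solution: t = 2/11, s = 3/11 — both in [0, 1], so the segments cross. Intersection point: (31/11, 17/11).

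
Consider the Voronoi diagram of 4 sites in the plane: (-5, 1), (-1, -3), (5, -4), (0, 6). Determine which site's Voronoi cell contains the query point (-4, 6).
Nearest site = (0, 6)

The Voronoi cell of site s contains exactly those query points closer to s than to any other site. Compute squared distances from q = (-4, 6) to each site:
  (0 − -4)² + (6 − 6)² = 16
  (-5 − -4)² + (1 − 6)² = 26
  (-1 − -4)² + (-3 − 6)² = 90
  (5 − -4)² + (-4 − 6)² = 181
Minimum is attained by (0, 6), so q lies in its Voronoi cell.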